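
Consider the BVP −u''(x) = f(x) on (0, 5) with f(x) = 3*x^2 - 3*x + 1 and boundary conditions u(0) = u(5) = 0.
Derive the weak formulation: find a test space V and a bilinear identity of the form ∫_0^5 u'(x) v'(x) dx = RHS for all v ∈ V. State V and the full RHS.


V = H^1_0(0, 5) (so v(0) = v(5) = 0); weak form: ∫_0^5 u'v' dx = ∫_0^5 (3*x^2 - 3*x + 1) v dx for all v ∈ V.

Multiply both sides by a test function v and integrate from 0 to 5:
  ∫_0^5 −u''(x) v(x) dx = ∫_0^5 f(x) v(x) dx.
Integrate the LHS by parts once:
  ∫_0^5 −u'' v dx = −[u'(x) v(x)]_0^5 + ∫_0^5 u'(x) v'(x) dx.
Thus ∫_0^5 u'(x) v'(x) dx = ∫_0^5 f(x) v(x) dx + [u'(x) v(x)]_0^5.
Choose V so that boundary terms are either known or forced to vanish.
u is Dirichlet: u(0) = u(5) = 0. Let V = H^1_0(0, 5); then v(0) = v(5) = 0, and [u' v]_0^5 = 0.
Weak formulation: find u (satisfying any essential BC) such that ∫_0^5 u'(x) v'(x) dx = ∫_0^5 f v dx for all v ∈ V.
Substituting f(x) = 3*x^2 - 3*x + 1, the right-hand side is ∫_0^5 (3*x^2 - 3*x + 1) v dx.


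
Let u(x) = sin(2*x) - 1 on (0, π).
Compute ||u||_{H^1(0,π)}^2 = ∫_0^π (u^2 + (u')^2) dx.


||u||_{H^1(0,π)}^2 = 7*π/2

u'(x) = 2*cos(2*x).
Expand u² and (u')² and integrate term by term on (0, π), using: for integers n ≥ 1, ∫_0^π sin²(nx) dx = ∫_0^π cos²(nx) dx = π/2; for n ≠ n', ∫_0^π sin(nx)sin(n'x) dx = ∫_0^π cos(nx)cos(n'x) dx = 0; and by product-to-sum, ∫_0^π sin(nx)cos(n'x) dx = ½∫_0^π [sin((n+n')x) + sin((n−n')x)] dx, which is 0 when n+n' is even and 2n/(n²−n'²) when n+n' is odd (it need not vanish on (0, π)). For the constant mode: ∫_0^π 1 dx = π, ∫_0^π cos(nx) dx = 0, ∫_0^π sin(nx) dx = (1−(−1)^n)/n.
  u² squared terms: (-1)²·∫1 dx = 1·π = π;  (1)²·∫sin(2x)² dx = 1·π/2 = π/2.
  u² cross terms: 2·(-1)·(1)·∫1·sin(2x) dx = -2·(0) = 0.
  So ∫_0^π u² dx = π + π/2 + 0 = 3*π/2.
  (u')² squared terms: (2)²·∫cos(2x)² dx = 4·π/2 = 2*π.
  So ∫_0^π (u')² dx = 2*π.
||u||_{H^1}^2 = (3*π/2) + (2*π) = 7*π/2.


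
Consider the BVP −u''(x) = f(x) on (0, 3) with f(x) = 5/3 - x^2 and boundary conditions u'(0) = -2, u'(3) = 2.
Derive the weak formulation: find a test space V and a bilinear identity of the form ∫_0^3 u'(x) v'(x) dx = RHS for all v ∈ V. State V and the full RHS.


V = H^1(0, 3) (v unrestricted at boundary; u is determined up to an additive constant); weak form: ∫_0^3 u'v' dx = ∫_0^3 (5/3 - x^2) v dx + 2·v(3) + 2·v(0) for all v ∈ V.

Multiply both sides by a test function v and integrate from 0 to 3:
  ∫_0^3 −u''(x) v(x) dx = ∫_0^3 f(x) v(x) dx.
Integrate the LHS by parts once:
  ∫_0^3 −u'' v dx = −[u'(x) v(x)]_0^3 + ∫_0^3 u'(x) v'(x) dx.
Thus ∫_0^3 u'(x) v'(x) dx = ∫_0^3 f(x) v(x) dx + [u'(x) v(x)]_0^3.
Choose V so that boundary terms are either known or forced to vanish.
u has inhomogeneous Neumann u'(0) = -2, u'(3) = 2. [u' v]_0^3 = (2)·v(3) − (-2)·v(0) = 2·v(3) + 2·v(0). Take V = H^1(0, 3); boundary term becomes part of RHS.
Weak formulation: find u (satisfying any essential BC) such that ∫_0^3 u'(x) v'(x) dx = ∫_0^3 f v dx + 2·v(3) + 2·v(0) for all v ∈ V (Neumann data are natural BCs: they enter the RHS as boundary terms).
Substituting f(x) = 5/3 - x^2, the right-hand side is ∫_0^3 (5/3 - x^2) v dx + 2·v(3) + 2·v(0).
Compatibility check (pure Neumann): taking v ≡ 1 ∈ V gives 0 = ∫_0^3 f dx + (2) − (-2), i.e. ∫_0^3 f dx must equal u'(0) − u'(3) = -4. Indeed ∫_0^3 (5/3 - x^2) dx = -4, so the data are compatible. The solution is then unique only up to an additive constant (fix it e.g. by requiring ∫_0^3 u dx = 0).


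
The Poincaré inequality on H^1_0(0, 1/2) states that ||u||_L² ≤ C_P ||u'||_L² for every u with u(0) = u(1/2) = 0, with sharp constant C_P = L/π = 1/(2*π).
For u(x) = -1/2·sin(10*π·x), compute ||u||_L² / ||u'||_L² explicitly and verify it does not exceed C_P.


||u||_L² / ||u'||_L² = 1/(10*π) < C_P = 1/(2*π).

u(x) = -1/2·sin(10*π·x), so u'(x) = -5*π*cos(10*π*x).
Writing u(x) = A·sin(kπx/L) with A = -1/2 and k = 5, use ∫_0^L sin²(kπx/L) dx = L/2 and ∫_0^L cos²(kπx/L) dx = L/2.
u² = 1/4·sin²(10*π·x) and (u')² = 25*π^2·cos²(10*π·x), and each of sin², cos² integrates to L/2 = 1/4 over (0, 1/2).
∫_0^1/2 u² dx = 1/16, so ||u||_L² = 1/4.
∫_0^1/2 (u')² dx = 25*π^2/4, so ||u'||_L² = 5*π/2.
Ratio ||u||_L² / ||u'||_L² = 1/(10*π).
Sharp Poincaré constant on H^1_0(0, 1/2) is C_P = L/π = 1/(2*π), achieved by sin(2*π·x).
This is the k = 5 harmonic; the ratio L/(kπ) is strictly less than C_P = L/π, consistent with the sharp inequality ||u||_L² ≤ C_P ||u'||_L².


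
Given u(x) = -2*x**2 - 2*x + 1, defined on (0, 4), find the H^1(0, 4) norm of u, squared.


||u||_{H^1}^2 = 26828/15

The H^1 norm (squared) on an interval (0, L) is
  ||u||_{H^1}^2 = ∫_0^L u(x)^2 dx + ∫_0^L u'(x)^2 dx.
Compute u'(x) = -4*x - 2.
Then u(x)^2 = 4*x**4 + 8*x**3 - 4*x + 1 and u'(x)^2 = 16*x**2 + 16*x + 4.
Integrate each monomial from 0 to 4 using ∫_0^4 c·x^n dx = c·4^(n+1)/(n+1):
  ∫_0^4 u(x)^2 dx = ∫_0^4 (4*x^4 + 8*x^3 - 4*x + 1) dx. Term by term:
    ∫_0^4 4*x^4 dx = 4096/5;  ∫_0^4 8*x^3 dx = 512;  ∫_0^4 -4*x dx = -32;
    ∫_0^4 1 dx = 4.
  Sum: 4096/5 + 512 − 32 + 4 = 6516/5.
  ∫_0^4 u'(x)^2 dx = ∫_0^4 (16*x^2 + 16*x + 4) dx. Term by term:
    ∫_0^4 16*x^2 dx = 1024/3;  ∫_0^4 16*x dx = 128;  ∫_0^4 4 dx = 16.
  Sum: 1024/3 + 128 + 16 = 1456/3.
Adding: ||u||_{H^1}^2 = 6516/5 + 1456/3 = 26828/15.


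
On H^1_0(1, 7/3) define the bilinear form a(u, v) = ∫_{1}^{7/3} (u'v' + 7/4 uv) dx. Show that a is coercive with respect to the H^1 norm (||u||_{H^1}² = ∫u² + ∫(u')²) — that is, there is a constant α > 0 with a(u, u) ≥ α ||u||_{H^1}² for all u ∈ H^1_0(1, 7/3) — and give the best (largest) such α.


α = 1

Coercivity of a(·,·) on H^1_0(1, 7/3) means a(u, u) ≥ α ||u||_{H^1}² for every u ∈ H^1_0.
The interval has length L = 4/3, and Poincaré/coercivity depend only on L. Here a(u, u) = ∫(u')² + (7/4)·∫u².
Here c = 7/4 ≥ 1, so a(u,u) = ∫(u')² + c∫u² ≥ ∫(u')² + ∫u² = ||u||_{H^1}², i.e. α = 1 works. No larger α is possible: a(u,u) ≥ α||u||_{H^1}² means (1−α)∫(u')² ≥ (α−c)∫u², and for the modes u_n = sin(nπ(x−x₀)/L) (x₀ the left endpoint) one has ∫u_n²/∫(u_n')² = (L/(nπ))² → 0, so a(u_n,u_n)/||u_n||_{H^1}² → 1. Hence the optimal constant is α = 1.
Therefore α = 1.


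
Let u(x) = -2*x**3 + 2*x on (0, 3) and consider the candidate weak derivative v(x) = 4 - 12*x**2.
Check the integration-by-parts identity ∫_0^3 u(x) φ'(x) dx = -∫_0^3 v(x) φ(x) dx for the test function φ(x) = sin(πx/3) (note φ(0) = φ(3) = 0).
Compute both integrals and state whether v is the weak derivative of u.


LHS = -648/π^3 + 150/π, RHS = -1296/π^3 + 300/π. No, v is not the weak derivative of u.

u(x) = -2*x**3 + 2*x, classical derivative u'(x) = 2 - 6*x**2.
φ(x) = sin(πx/3), so φ'(x) = π*cos(π*x/3)/3.
Note φ(0) = φ(3) = 0, so the boundary term u·φ vanishes.
LHS = ∫_0^3 u(x) φ'(x) dx = ∫_0^3 (-2*π*x^3*cos(π*x/3)/3 + 2*π*x*cos(π*x/3)/3) dx. Term by term:
  ∫_0^3 -2*π*x^3*cos(π*x/3)/3 dx = -648/π^3 + 162/π;  ∫_0^3 2*π*x*cos(π*x/3)/3 dx = -12/π.
Sum: -648/π^3 + 162/π − 12/π = -648/π^3 + 150/π.
So LHS = -648/π^3 + 150/π.
∫_0^3 v(x) φ(x) dx = ∫_0^3 (-12*x^2*sin(π*x/3) + 4*sin(π*x/3)) dx. Term by term:
  ∫_0^3 4*sin(π*x/3) dx = 24/π;  ∫_0^3 -12*x^2*sin(π*x/3) dx = -324/π + 1296/π^3.
Sum: 24/π + -324/π + 1296/π^3 = -300/π + 1296/π^3.
So RHS = -∫_0^3 v(x) φ(x) dx = -1296/π^3 + 300/π.
LHS − RHS = -150/π + 648/π^3 ≠ 0, so the identity fails.
(For a valid weak derivative the identity must hold for EVERY test function, in particular this one. The failure shows v is NOT the weak derivative of u.)
Correct weak derivative would be u'(x) = 2 - 6*x**2.


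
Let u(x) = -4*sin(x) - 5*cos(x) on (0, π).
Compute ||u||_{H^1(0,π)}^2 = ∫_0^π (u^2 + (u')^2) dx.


||u||_{H^1(0,π)}^2 = 41*π

u'(x) = 5*sin(x) - 4*cos(x).
Expand u² and (u')² and integrate term by term on (0, π), using: for integers n ≥ 1, ∫_0^π sin²(nx) dx = ∫_0^π cos²(nx) dx = π/2; for n ≠ n', ∫_0^π sin(nx)sin(n'x) dx = ∫_0^π cos(nx)cos(n'x) dx = 0; and by product-to-sum, ∫_0^π sin(nx)cos(n'x) dx = ½∫_0^π [sin((n+n')x) + sin((n−n')x)] dx, which is 0 when n+n' is even and 2n/(n²−n'²) when n+n' is odd (it need not vanish on (0, π)).
  u² squared terms: (-5)²·∫cos(x)² dx = 25·π/2 = 25*π/2;  (-4)²·∫sin(x)² dx = 16·π/2 = 8*π.
  u² cross terms: 2·(-5)·(-4)·∫cos(x)·sin(x) dx = 40·(0) = 0.
  So ∫_0^π u² dx = 25*π/2 + 8*π + 0 = 41*π/2.
  (u')² squared terms: (-4)²·∫cos(x)² dx = 16·π/2 = 8*π;  (5)²·∫sin(x)² dx = 25·π/2 = 25*π/2.
  (u')² cross terms: 2·(-4)·(5)·∫cos(x)·sin(x) dx = -40·(0) = 0.
  So ∫_0^π (u')² dx = 8*π + 25*π/2 + 0 = 41*π/2.
||u||_{H^1}^2 = (41*π/2) + (41*π/2) = 41*π.


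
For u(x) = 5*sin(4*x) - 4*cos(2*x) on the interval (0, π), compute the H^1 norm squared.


||u||_{H^1(0,π)}^2 = 505*π/2

u'(x) = 8*sin(2*x) + 20*cos(4*x).
Expand u² and (u')² and integrate term by term on (0, π), using: for integers n ≥ 1, ∫_0^π sin²(nx) dx = ∫_0^π cos²(nx) dx = π/2; for n ≠ n', ∫_0^π sin(nx)sin(n'x) dx = ∫_0^π cos(nx)cos(n'x) dx = 0; and by product-to-sum, ∫_0^π sin(nx)cos(n'x) dx = ½∫_0^π [sin((n+n')x) + sin((n−n')x)] dx, which is 0 when n+n' is even and 2n/(n²−n'²) when n+n' is odd (it need not vanish on (0, π)).
  u² squared terms: (-4)²·∫cos(2x)² dx = 16·π/2 = 8*π;  (5)²·∫sin(4x)² dx = 25·π/2 = 25*π/2.
  u² cross terms: 2·(-4)·(5)·∫cos(2x)·sin(4x) dx = -40·(0) = 0.
  So ∫_0^π u² dx = 8*π + 25*π/2 + 0 = 41*π/2.
  (u')² squared terms: (8)²·∫sin(2x)² dx = 64·π/2 = 32*π;  (20)²·∫cos(4x)² dx = 400·π/2 = 200*π.
  (u')² cross terms: 2·(8)·(20)·∫sin(2x)·cos(4x) dx = 320·(0) = 0.
  So ∫_0^π (u')² dx = 32*π + 200*π + 0 = 232*π.
||u||_{H^1}^2 = (41*π/2) + (232*π) = 505*π/2.


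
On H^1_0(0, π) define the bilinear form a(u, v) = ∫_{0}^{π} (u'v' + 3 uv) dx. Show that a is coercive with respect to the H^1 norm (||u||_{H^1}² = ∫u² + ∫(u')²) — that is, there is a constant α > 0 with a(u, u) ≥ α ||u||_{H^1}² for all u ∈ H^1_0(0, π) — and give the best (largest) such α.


α = 1

Coercivity of a(·,·) on H^1_0(0, π) means a(u, u) ≥ α ||u||_{H^1}² for every u ∈ H^1_0.
The interval has length L = π, and Poincaré/coercivity depend only on L. Here a(u, u) = ∫(u')² + (3)·∫u².
Here c = 3 ≥ 1, so a(u,u) = ∫(u')² + c∫u² ≥ ∫(u')² + ∫u² = ||u||_{H^1}², i.e. α = 1 works. No larger α is possible: a(u,u) ≥ α||u||_{H^1}² means (1−α)∫(u')² ≥ (α−c)∫u², and for the modes u_n = sin(nπ(x−x₀)/L) (x₀ the left endpoint) one has ∫u_n²/∫(u_n')² = (L/(nπ))² → 0, so a(u_n,u_n)/||u_n||_{H^1}² → 1. Hence the optimal constant is α = 1.
Therefore α = 1.


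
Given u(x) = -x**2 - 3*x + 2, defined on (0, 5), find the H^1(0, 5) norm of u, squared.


||u||_{H^1}^2 = 4005/2

The H^1 norm (squared) on an interval (0, L) is
  ||u||_{H^1}^2 = ∫_0^L u(x)^2 dx + ∫_0^L u'(x)^2 dx.
Compute u'(x) = -2*x - 3.
Then u(x)^2 = x**4 + 6*x**3 + 5*x**2 - 12*x + 4 and u'(x)^2 = 4*x**2 + 12*x + 9.
Integrate each monomial from 0 to 5 using ∫_0^5 c·x^n dx = c·5^(n+1)/(n+1):
  ∫_0^5 u(x)^2 dx = ∫_0^5 (x^4 + 6*x^3 + 5*x^2 - 12*x + 4) dx. Term by term:
    ∫_0^5 x^4 dx = 625;  ∫_0^5 6*x^3 dx = 1875/2;  ∫_0^5 5*x^2 dx = 625/3;
    ∫_0^5 -12*x dx = -150;  ∫_0^5 4 dx = 20.
  Sum: 625 + 1875/2 + 625/3 − 150 + 20 = 9845/6.
  ∫_0^5 u'(x)^2 dx = ∫_0^5 (4*x^2 + 12*x + 9) dx. Term by term:
    ∫_0^5 4*x^2 dx = 500/3;  ∫_0^5 12*x dx = 150;  ∫_0^5 9 dx = 45.
  Sum: 500/3 + 150 + 45 = 1085/3.
Adding: ||u||_{H^1}^2 = 9845/6 + 1085/3 = 4005/2.


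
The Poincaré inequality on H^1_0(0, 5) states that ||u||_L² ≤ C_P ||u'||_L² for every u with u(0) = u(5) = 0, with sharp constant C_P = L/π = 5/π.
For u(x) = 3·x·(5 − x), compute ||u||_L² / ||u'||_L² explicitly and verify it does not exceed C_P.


||u||_L² / ||u'||_L² = sqrt(10)/2 < C_P = 5/π.

u(x) = 3·x·(5 − x), so u'(x) = 15 - 6*x.
u(x) = 3·x·(5 − x) vanishes at x = 0 and x = 5, so u ∈ H^1_0(0, 5). Differentiate via the product rule and integrate the resulting polynomials term by term.
  ∫_0^5 u² dx = ∫_0^5 (9*x^4 - 90*x^3 + 225*x^2) dx. Term by term:
    ∫_0^5 9*x^4 dx = 5625;  ∫_0^5 -90*x^3 dx = -28125/2;  ∫_0^5 225*x^2 dx = 9375.
  Sum: 5625 − 28125/2 + 9375 = 1875/2.
  ∫_0^5 (u')² dx = ∫_0^5 (36*x^2 - 180*x + 225) dx. Term by term:
    ∫_0^5 36*x^2 dx = 1500;  ∫_0^5 -180*x dx = -2250;  ∫_0^5 225 dx = 1125.
  Sum: 1500 − 2250 + 1125 = 375.
∫_0^5 u² dx = 1875/2, so ||u||_L² = 25*sqrt(6)/2.
∫_0^5 (u')² dx = 375, so ||u'||_L² = 5*sqrt(15).
Ratio ||u||_L² / ||u'||_L² = sqrt(10)/2.
Sharp Poincaré constant on H^1_0(0, 5) is C_P = L/π = 5/π, achieved by sin(π/5·x).
A polynomial bump cannot attain the sharp Poincaré constant (only the first sine eigenfunction does), so the ratio is strictly less than C_P, consistent with ||u||_L² ≤ C_P ||u'||_L².


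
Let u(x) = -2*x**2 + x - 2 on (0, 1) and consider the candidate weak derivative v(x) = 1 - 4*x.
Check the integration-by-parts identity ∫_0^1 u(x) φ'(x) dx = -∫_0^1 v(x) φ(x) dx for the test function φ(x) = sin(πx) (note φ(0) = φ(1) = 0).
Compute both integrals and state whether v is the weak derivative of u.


LHS = 2/π, RHS = 2/π. Yes, v = u' weakly.

u(x) = -2*x**2 + x - 2, classical derivative u'(x) = 1 - 4*x.
φ(x) = sin(πx), so φ'(x) = π*cos(π*x).
Note φ(0) = φ(1) = 0, so the boundary term u·φ vanishes.
LHS = ∫_0^1 u(x) φ'(x) dx = ∫_0^1 (-2*π*x^2*cos(π*x) + π*x*cos(π*x) - 2*π*cos(π*x)) dx. Term by term:
  ∫_0^1 -2*π*cos(π*x) dx = 0;  ∫_0^1 π*x*cos(π*x) dx = -2/π;  ∫_0^1 -2*π*x^2*cos(π*x) dx = 4/π.
Sum: 0 − 2/π + 4/π = 2/π.
So LHS = 2/π.
∫_0^1 v(x) φ(x) dx = ∫_0^1 (-4*x*sin(π*x) + sin(π*x)) dx. Term by term:
  ∫_0^1 -4*x*sin(π*x) dx = -4/π;  ∫_0^1 sin(π*x) dx = 2/π.
Sum: -4/π + 2/π = -2/π.
So RHS = -∫_0^1 v(x) φ(x) dx = 2/π.
LHS = RHS, so the identity holds for this test φ.
Moreover u is smooth here and v(x) = u'(x) = 1 - 4*x pointwise, so the identity holds for every test function. Hence v is the weak derivative of u.


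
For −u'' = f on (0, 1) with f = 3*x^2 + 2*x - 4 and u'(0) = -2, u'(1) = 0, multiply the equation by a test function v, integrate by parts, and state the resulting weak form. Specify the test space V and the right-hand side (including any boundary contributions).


V = H^1(0, 1) (v unrestricted at boundary; u is determined up to an additive constant); weak form: ∫_0^1 u'v' dx = ∫_0^1 (3*x^2 + 2*x - 4) v dx + 2·v(0) for all v ∈ V.

Multiply both sides by a test function v and integrate from 0 to 1:
  ∫_0^1 −u''(x) v(x) dx = ∫_0^1 f(x) v(x) dx.
Integrate the LHS by parts once:
  ∫_0^1 −u'' v dx = −[u'(x) v(x)]_0^1 + ∫_0^1 u'(x) v'(x) dx.
Thus ∫_0^1 u'(x) v'(x) dx = ∫_0^1 f(x) v(x) dx + [u'(x) v(x)]_0^1.
Choose V so that boundary terms are either known or forced to vanish.
u has inhomogeneous Neumann u'(0) = -2, u'(1) = 0. [u' v]_0^1 = (0)·v(1) − (-2)·v(0) = 2·v(0). Take V = H^1(0, 1); boundary term becomes part of RHS.
Weak formulation: find u (satisfying any essential BC) such that ∫_0^1 u'(x) v'(x) dx = ∫_0^1 f v dx + 2·v(0) for all v ∈ V (Neumann data are natural BCs: they enter the RHS as boundary terms).
Substituting f(x) = 3*x^2 + 2*x - 4, the right-hand side is ∫_0^1 (3*x^2 + 2*x - 4) v dx + 2·v(0).
Compatibility check (pure Neumann): taking v ≡ 1 ∈ V gives 0 = ∫_0^1 f dx + (0) − (-2), i.e. ∫_0^1 f dx must equal u'(0) − u'(1) = -2. Indeed ∫_0^1 (3*x^2 + 2*x - 4) dx = -2, so the data are compatible. The solution is then unique only up to an additive constant (fix it e.g. by requiring ∫_0^1 u dx = 0).


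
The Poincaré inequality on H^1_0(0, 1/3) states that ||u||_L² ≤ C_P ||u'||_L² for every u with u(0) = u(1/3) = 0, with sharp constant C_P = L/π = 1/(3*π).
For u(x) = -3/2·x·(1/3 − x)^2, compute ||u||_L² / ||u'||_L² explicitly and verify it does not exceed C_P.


||u||_L² / ||u'||_L² = sqrt(14)/42 < C_P = 1/(3*π).

u(x) = -3/2·x·(1/3 − x)^2, so u'(x) = (1 - 9*x)*(3*x - 1)/6.
u(x) = -3/2·x·(1/3 − x)^2 vanishes at x = 0 and x = 1/3, so u ∈ H^1_0(0, 1/3). Differentiate via the product rule and integrate the resulting polynomials term by term.
  ∫_0^1/3 u² dx = ∫_0^1/3 (9*x^6/4 - 3*x^5 + 3*x^4/2 - x^3/3 + x^2/36) dx. Term by term:
    ∫_0^1/3 9*x^6/4 dx = 1/6804;  ∫_0^1/3 -3*x^5 dx = -1/1458;  ∫_0^1/3 3*x^4/2 dx = 1/810;
    ∫_0^1/3 -x^3/3 dx = -1/972;  ∫_0^1/3 x^2/36 dx = 1/2916.
  Sum: 1/6804 − 1/1458 + 1/810 − 1/972 + 1/2916 = 1/102060.
  ∫_0^1/3 (u')² dx = ∫_0^1/3 (81*x^4/4 - 18*x^3 + 11*x^2/2 - 2*x/3 + 1/36) dx. Term by term:
    ∫_0^1/3 81*x^4/4 dx = 1/60;  ∫_0^1/3 -18*x^3 dx = -1/18;  ∫_0^1/3 11*x^2/2 dx = 11/162;
    ∫_0^1/3 -2*x/3 dx = -1/27;  ∫_0^1/3 1/36 dx = 1/108.
  Sum: 1/60 − 1/18 + 11/162 − 1/27 + 1/108 = 1/810.
∫_0^1/3 u² dx = 1/102060, so ||u||_L² = sqrt(35)/1890.
∫_0^1/3 (u')² dx = 1/810, so ||u'||_L² = sqrt(10)/90.
Ratio ||u||_L² / ||u'||_L² = sqrt(14)/42.
Sharp Poincaré constant on H^1_0(0, 1/3) is C_P = L/π = 1/(3*π), achieved by sin(3*π·x).
A polynomial bump cannot attain the sharp Poincaré constant (only the first sine eigenfunction does), so the ratio is strictly less than C_P, consistent with ||u||_L² ≤ C_P ||u'||_L².


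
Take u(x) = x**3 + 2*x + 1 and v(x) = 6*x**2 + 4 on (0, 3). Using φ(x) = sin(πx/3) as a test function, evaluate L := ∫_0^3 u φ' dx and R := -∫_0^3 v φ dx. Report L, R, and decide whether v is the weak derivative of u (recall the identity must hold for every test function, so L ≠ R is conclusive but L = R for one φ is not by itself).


LHS = -93/π + 324/π^3, RHS = -186/π + 648/π^3. No, v is not the weak derivative of u.

u(x) = x**3 + 2*x + 1, classical derivative u'(x) = 3*x**2 + 2.
φ(x) = sin(πx/3), so φ'(x) = π*cos(π*x/3)/3.
Note φ(0) = φ(3) = 0, so the boundary term u·φ vanishes.
LHS = ∫_0^3 u(x) φ'(x) dx = ∫_0^3 (π*x^3*cos(π*x/3)/3 + 2*π*x*cos(π*x/3)/3 + π*cos(π*x/3)/3) dx. Term by term:
  ∫_0^3 π*cos(π*x/3)/3 dx = 0;  ∫_0^3 π*x^3*cos(π*x/3)/3 dx = -81/π + 324/π^3;  ∫_0^3 2*π*x*cos(π*x/3)/3 dx = -12/π.
Sum: 0 + -81/π + 324/π^3 − 12/π = -93/π + 324/π^3.
So LHS = -93/π + 324/π^3.
∫_0^3 v(x) φ(x) dx = ∫_0^3 (6*x^2*sin(π*x/3) + 4*sin(π*x/3)) dx. Term by term:
  ∫_0^3 4*sin(π*x/3) dx = 24/π;  ∫_0^3 6*x^2*sin(π*x/3) dx = -648/π^3 + 162/π.
Sum: 24/π + -648/π^3 + 162/π = -648/π^3 + 186/π.
So RHS = -∫_0^3 v(x) φ(x) dx = -186/π + 648/π^3.
LHS − RHS = -324/π^3 + 93/π ≠ 0, so the identity fails.
(For a valid weak derivative the identity must hold for EVERY test function, in particular this one. The failure shows v is NOT the weak derivative of u.)
Correct weak derivative would be u'(x) = 3*x**2 + 2.


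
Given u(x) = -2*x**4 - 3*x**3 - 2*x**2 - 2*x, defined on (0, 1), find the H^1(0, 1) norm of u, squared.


||u||_{H^1}^2 = 82981/630

The H^1 norm (squared) on an interval (0, L) is
  ||u||_{H^1}^2 = ∫_0^L u(x)^2 dx + ∫_0^L u'(x)^2 dx.
Compute u'(x) = -8*x**3 - 9*x**2 - 4*x - 2.
Then u(x)^2 = 4*x**8 + 12*x**7 + 17*x**6 + 20*x**5 + 16*x**4 + 8*x**3 + 4*x**2 and u'(x)^2 = 64*x**6 + 144*x**5 + 145*x**4 + 104*x**3 + 52*x**2 + 16*x + 4.
Integrate each monomial from 0 to 1 using ∫_0^1 c·x^n dx = c·1^(n+1)/(n+1):
  ∫_0^1 u(x)^2 dx = ∫_0^1 (4*x^8 + 12*x^7 + 17*x^6 + 20*x^5 + 16*x^4 + 8*x^3 + 4*x^2) dx. Term by term:
    ∫_0^1 4*x^8 dx = 4/9;  ∫_0^1 12*x^7 dx = 3/2;  ∫_0^1 17*x^6 dx = 17/7;
    ∫_0^1 20*x^5 dx = 10/3;  ∫_0^1 16*x^4 dx = 16/5;  ∫_0^1 8*x^3 dx = 2;
    ∫_0^1 4*x^2 dx = 4/3.
  Sum: 4/9 + 3/2 + 17/7 + 10/3 + 16/5 + 2 + 4/3 = 8971/630.
  ∫_0^1 u'(x)^2 dx = ∫_0^1 (64*x^6 + 144*x^5 + 145*x^4 + 104*x^3 + 52*x^2 + 16*x + 4) dx. Term by term:
    ∫_0^1 64*x^6 dx = 64/7;  ∫_0^1 144*x^5 dx = 24;  ∫_0^1 145*x^4 dx = 29;
    ∫_0^1 104*x^3 dx = 26;  ∫_0^1 52*x^2 dx = 52/3;  ∫_0^1 16*x dx = 8;
    ∫_0^1 4 dx = 4.
  Sum: 64/7 + 24 + 29 + 26 + 52/3 + 8 + 4 = 2467/21.
Adding: ||u||_{H^1}^2 = 8971/630 + 2467/21 = 82981/630.


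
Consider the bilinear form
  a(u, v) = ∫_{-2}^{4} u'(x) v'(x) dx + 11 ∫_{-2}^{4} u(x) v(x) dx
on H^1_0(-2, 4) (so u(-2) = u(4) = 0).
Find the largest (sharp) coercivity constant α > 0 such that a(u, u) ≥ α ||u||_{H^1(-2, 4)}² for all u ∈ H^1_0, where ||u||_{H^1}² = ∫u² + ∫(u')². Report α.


α = 1

Coercivity of a(·,·) on H^1_0(-2, 4) means a(u, u) ≥ α ||u||_{H^1}² for every u ∈ H^1_0.
The interval has length L = 6, and Poincaré/coercivity depend only on L. Here a(u, u) = ∫(u')² + (11)·∫u².
Here c = 11 ≥ 1, so a(u,u) = ∫(u')² + c∫u² ≥ ∫(u')² + ∫u² = ||u||_{H^1}², i.e. α = 1 works. No larger α is possible: a(u,u) ≥ α||u||_{H^1}² means (1−α)∫(u')² ≥ (α−c)∫u², and for the modes u_n = sin(nπ(x−x₀)/L) (x₀ the left endpoint) one has ∫u_n²/∫(u_n')² = (L/(nπ))² → 0, so a(u_n,u_n)/||u_n||_{H^1}² → 1. Hence the optimal constant is α = 1.
Therefore α = 1.


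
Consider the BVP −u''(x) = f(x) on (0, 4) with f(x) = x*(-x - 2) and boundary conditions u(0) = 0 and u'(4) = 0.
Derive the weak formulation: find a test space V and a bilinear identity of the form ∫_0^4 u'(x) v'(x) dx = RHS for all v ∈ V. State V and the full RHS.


V = {v ∈ H^1(0, 4) : v(0) = 0} (test functions vanish at x = 0 where u is specified); weak form: ∫_0^4 u'v' dx = ∫_0^4 (x*(-x - 2)) v dx for all v ∈ V.

Multiply both sides by a test function v and integrate from 0 to 4:
  ∫_0^4 −u''(x) v(x) dx = ∫_0^4 f(x) v(x) dx.
Integrate the LHS by parts once:
  ∫_0^4 −u'' v dx = −[u'(x) v(x)]_0^4 + ∫_0^4 u'(x) v'(x) dx.
Thus ∫_0^4 u'(x) v'(x) dx = ∫_0^4 f(x) v(x) dx + [u'(x) v(x)]_0^4.
Choose V so that boundary terms are either known or forced to vanish.
Mixed BC: u(0) = 0 (Dirichlet) and u'(4) = 0 (Neumann). Define V = {v ∈ H^1(0, 4) : v(0) = 0}. Then [u' v]_0^4 = u'(4)·v(4) − u'(0)·0 = 0.
Weak formulation: find u (satisfying any essential BC) such that ∫_0^4 u'(x) v'(x) dx = ∫_0^4 f v dx for all v ∈ V (Dirichlet at 0 absorbed into V; the Neumann datum at x = 4 is zero, so no boundary term remains).
Substituting f(x) = x*(-x - 2), the right-hand side is ∫_0^4 (x*(-x - 2)) v dx.


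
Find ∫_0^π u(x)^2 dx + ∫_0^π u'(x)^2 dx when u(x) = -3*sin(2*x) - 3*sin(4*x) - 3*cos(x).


||u||_{H^1(0,π)}^2 = 336/5 + 108*π

u'(x) = 3*sin(x) - 6*cos(2*x) - 12*cos(4*x).
Expand u² and (u')² and integrate term by term on (0, π), using: for integers n ≥ 1, ∫_0^π sin²(nx) dx = ∫_0^π cos²(nx) dx = π/2; for n ≠ n', ∫_0^π sin(nx)sin(n'x) dx = ∫_0^π cos(nx)cos(n'x) dx = 0; and by product-to-sum, ∫_0^π sin(nx)cos(n'x) dx = ½∫_0^π [sin((n+n')x) + sin((n−n')x)] dx, which is 0 when n+n' is even and 2n/(n²−n'²) when n+n' is odd (it need not vanish on (0, π)).
  u² squared terms: (-3)²·∫cos(x)² dx = 9·π/2 = 9*π/2;  (-3)²·∫sin(2x)² dx = 9·π/2 = 9*π/2;  (-3)²·∫sin(4x)² dx = 9·π/2 = 9*π/2.
  u² cross terms: 2·(-3)·(-3)·∫cos(x)·sin(2x) dx = 18·(4/3) = 24;  2·(-3)·(-3)·∫cos(x)·sin(4x) dx = 18·(8/15) = 48/5;  2·(-3)·(-3)·∫sin(2x)·sin(4x) dx = 18·(0) = 0.
  So ∫_0^π u² dx = 9*π/2 + 9*π/2 + 9*π/2 + 24 + 48/5 + 0 = 168/5 + 27*π/2.
  (u')² squared terms: (-12)²·∫cos(4x)² dx = 144·π/2 = 72*π;  (-6)²·∫cos(2x)² dx = 36·π/2 = 18*π;  (3)²·∫sin(x)² dx = 9·π/2 = 9*π/2.
  (u')² cross terms: 2·(-12)·(-6)·∫cos(4x)·cos(2x) dx = 144·(0) = 0;  2·(-12)·(3)·∫cos(4x)·sin(x) dx = -72·(-2/15) = 48/5;  2·(-6)·(3)·∫cos(2x)·sin(x) dx = -36·(-2/3) = 24.
  So ∫_0^π (u')² dx = 72*π + 18*π + 9*π/2 + 0 + 48/5 + 24 = 168/5 + 189*π/2.
||u||_{H^1}^2 = (168/5 + 27*π/2) + (168/5 + 189*π/2) = 336/5 + 108*π.


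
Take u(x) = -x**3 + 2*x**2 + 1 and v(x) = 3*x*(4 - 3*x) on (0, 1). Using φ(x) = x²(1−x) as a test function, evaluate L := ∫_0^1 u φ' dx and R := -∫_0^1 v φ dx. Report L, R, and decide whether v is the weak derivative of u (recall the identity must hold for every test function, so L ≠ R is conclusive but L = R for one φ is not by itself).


LHS = -1/10, RHS = -3/10. No, v is not the weak derivative of u.

u(x) = -x**3 + 2*x**2 + 1, classical derivative u'(x) = -3*x**2 + 4*x.
φ(x) = x²(1−x), so φ'(x) = x*(2 - 3*x).
Note φ(0) = φ(1) = 0, so the boundary term u·φ vanishes.
LHS = ∫_0^1 u(x) φ'(x) dx = ∫_0^1 (3*x^5 - 8*x^4 + 4*x^3 - 3*x^2 + 2*x) dx. Term by term:
  ∫_0^1 3*x^5 dx = 1/2;  ∫_0^1 -8*x^4 dx = -8/5;  ∫_0^1 4*x^3 dx = 1;
  ∫_0^1 -3*x^2 dx = -1;  ∫_0^1 2*x dx = 1.
Sum: 1/2 − 8/5 + 1 − 1 + 1 = -1/10.
So LHS = -1/10.
∫_0^1 v(x) φ(x) dx = ∫_0^1 (9*x^5 - 21*x^4 + 12*x^3) dx. Term by term:
  ∫_0^1 9*x^5 dx = 3/2;  ∫_0^1 -21*x^4 dx = -21/5;  ∫_0^1 12*x^3 dx = 3.
Sum: 3/2 − 21/5 + 3 = 3/10.
So RHS = -∫_0^1 v(x) φ(x) dx = -3/10.
LHS − RHS = 1/5 ≠ 0, so the identity fails.
(For a valid weak derivative the identity must hold for EVERY test function, in particular this one. The failure shows v is NOT the weak derivative of u.)
Correct weak derivative would be u'(x) = -3*x**2 + 4*x.


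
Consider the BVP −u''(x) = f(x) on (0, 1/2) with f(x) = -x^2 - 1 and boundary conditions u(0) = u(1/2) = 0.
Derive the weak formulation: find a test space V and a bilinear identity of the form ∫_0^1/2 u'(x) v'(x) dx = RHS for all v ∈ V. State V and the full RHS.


V = H^1_0(0, 1/2) (so v(0) = v(1/2) = 0); weak form: ∫_0^1/2 u'v' dx = ∫_0^1/2 (-x^2 - 1) v dx for all v ∈ V.

Multiply both sides by a test function v and integrate from 0 to 1/2:
  ∫_0^1/2 −u''(x) v(x) dx = ∫_0^1/2 f(x) v(x) dx.
Integrate the LHS by parts once:
  ∫_0^1/2 −u'' v dx = −[u'(x) v(x)]_0^1/2 + ∫_0^1/2 u'(x) v'(x) dx.
Thus ∫_0^1/2 u'(x) v'(x) dx = ∫_0^1/2 f(x) v(x) dx + [u'(x) v(x)]_0^1/2.
Choose V so that boundary terms are either known or forced to vanish.
u is Dirichlet: u(0) = u(1/2) = 0. Let V = H^1_0(0, 1/2); then v(0) = v(1/2) = 0, and [u' v]_0^1/2 = 0.
Weak formulation: find u (satisfying any essential BC) such that ∫_0^1/2 u'(x) v'(x) dx = ∫_0^1/2 f v dx for all v ∈ V.
Substituting f(x) = -x^2 - 1, the right-hand side is ∫_0^1/2 (-x^2 - 1) v dx.


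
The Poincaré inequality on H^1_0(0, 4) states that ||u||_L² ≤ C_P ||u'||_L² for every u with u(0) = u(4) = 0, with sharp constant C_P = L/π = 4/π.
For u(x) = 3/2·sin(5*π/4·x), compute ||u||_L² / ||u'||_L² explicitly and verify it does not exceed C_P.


||u||_L² / ||u'||_L² = 4/(5*π) < C_P = 4/π.

u(x) = 3/2·sin(5*π/4·x), so u'(x) = 15*π*cos(5*π*x/4)/8.
Writing u(x) = A·sin(kπx/L) with A = 3/2 and k = 5, use ∫_0^L sin²(kπx/L) dx = L/2 and ∫_0^L cos²(kπx/L) dx = L/2.
u² = 9/4·sin²(5*π/4·x) and (u')² = 225*π^2/64·cos²(5*π/4·x), and each of sin², cos² integrates to L/2 = 2 over (0, 4).
∫_0^4 u² dx = 9/2, so ||u||_L² = 3*sqrt(2)/2.
∫_0^4 (u')² dx = 225*π^2/32, so ||u'||_L² = 15*sqrt(2)*π/8.
Ratio ||u||_L² / ||u'||_L² = 4/(5*π).
Sharp Poincaré constant on H^1_0(0, 4) is C_P = L/π = 4/π, achieved by sin(π/4·x).
This is the k = 5 harmonic; the ratio L/(kπ) is strictly less than C_P = L/π, consistent with the sharp inequality ||u||_L² ≤ C_P ||u'||_L².


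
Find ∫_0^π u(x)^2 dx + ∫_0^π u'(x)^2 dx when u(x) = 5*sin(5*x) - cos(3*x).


||u||_{H^1(0,π)}^2 = 330*π

u'(x) = 3*sin(3*x) + 25*cos(5*x).
Expand u² and (u')² and integrate term by term on (0, π), using: for integers n ≥ 1, ∫_0^π sin²(nx) dx = ∫_0^π cos²(nx) dx = π/2; for n ≠ n', ∫_0^π sin(nx)sin(n'x) dx = ∫_0^π cos(nx)cos(n'x) dx = 0; and by product-to-sum, ∫_0^π sin(nx)cos(n'x) dx = ½∫_0^π [sin((n+n')x) + sin((n−n')x)] dx, which is 0 when n+n' is even and 2n/(n²−n'²) when n+n' is odd (it need not vanish on (0, π)).
  u² squared terms: (-1)²·∫cos(3x)² dx = 1·π/2 = π/2;  (5)²·∫sin(5x)² dx = 25·π/2 = 25*π/2.
  u² cross terms: 2·(-1)·(5)·∫cos(3x)·sin(5x) dx = -10·(0) = 0.
  So ∫_0^π u² dx = π/2 + 25*π/2 + 0 = 13*π.
  (u')² squared terms: (3)²·∫sin(3x)² dx = 9·π/2 = 9*π/2;  (25)²·∫cos(5x)² dx = 625·π/2 = 625*π/2.
  (u')² cross terms: 2·(3)·(25)·∫sin(3x)·cos(5x) dx = 150·(0) = 0.
  So ∫_0^π (u')² dx = 9*π/2 + 625*π/2 + 0 = 317*π.
||u||_{H^1}^2 = (13*π) + (317*π) = 330*π.


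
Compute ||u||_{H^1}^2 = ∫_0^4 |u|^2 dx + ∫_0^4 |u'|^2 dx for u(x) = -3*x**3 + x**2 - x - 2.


||u||_{H^1}^2 = 3544052/105

The H^1 norm (squared) on an interval (0, L) is
  ||u||_{H^1}^2 = ∫_0^L u(x)^2 dx + ∫_0^L u'(x)^2 dx.
Compute u'(x) = -9*x**2 + 2*x - 1.
Then u(x)^2 = 9*x**6 - 6*x**5 + 7*x**4 + 10*x**3 - 3*x**2 + 4*x + 4 and u'(x)^2 = 81*x**4 - 36*x**3 + 22*x**2 - 4*x + 1.
Integrate each monomial from 0 to 4 using ∫_0^4 c·x^n dx = c·4^(n+1)/(n+1):
  ∫_0^4 u(x)^2 dx = ∫_0^4 (9*x^6 - 6*x^5 + 7*x^4 + 10*x^3 - 3*x^2 + 4*x + 4) dx. Term by term:
    ∫_0^4 9*x^6 dx = 147456/7;  ∫_0^4 -6*x^5 dx = -4096;  ∫_0^4 7*x^4 dx = 7168/5;
    ∫_0^4 10*x^3 dx = 640;  ∫_0^4 -3*x^2 dx = -64;  ∫_0^4 4*x dx = 32;
    ∫_0^4 4 dx = 16.
  Sum: 147456/7 − 4096 + 7168/5 + 640 − 64 + 32 + 16 = 665936/35.
  ∫_0^4 u'(x)^2 dx = ∫_0^4 (81*x^4 - 36*x^3 + 22*x^2 - 4*x + 1) dx. Term by term:
    ∫_0^4 81*x^4 dx = 82944/5;  ∫_0^4 -36*x^3 dx = -2304;  ∫_0^4 22*x^2 dx = 1408/3;
    ∫_0^4 -4*x dx = -32;  ∫_0^4 1 dx = 4.
  Sum: 82944/5 − 2304 + 1408/3 − 32 + 4 = 220892/15.
Adding: ||u||_{H^1}^2 = 665936/35 + 220892/15 = 3544052/105.


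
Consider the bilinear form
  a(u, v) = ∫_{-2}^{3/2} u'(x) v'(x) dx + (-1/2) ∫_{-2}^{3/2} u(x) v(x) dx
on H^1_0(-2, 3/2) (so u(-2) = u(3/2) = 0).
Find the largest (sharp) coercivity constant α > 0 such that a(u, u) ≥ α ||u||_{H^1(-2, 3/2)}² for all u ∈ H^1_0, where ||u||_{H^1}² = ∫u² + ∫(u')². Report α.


α = (-49 + 8*π^2)/(2*(4*π^2 + 49))

Coercivity of a(·,·) on H^1_0(-2, 3/2) means a(u, u) ≥ α ||u||_{H^1}² for every u ∈ H^1_0.
The interval has length L = 7/2, and Poincaré/coercivity depend only on L. Here a(u, u) = ∫(u')² + (-1/2)·∫u².
Here c = -1/2 < 0 with |c| < (π/L)² = 4*π^2/49, so coercivity still holds. The condition a(u,u) ≥ α||u||_{H^1}² reads (1−α)∫(u')² ≥ (α−c)∫u². Any admissible α is ≤ 1 (rapidly oscillating u have ∫u²/∫(u')² → 0), and α = 1 would force 0 ≥ (1−c)∫u², impossible since c < 1; so 1−α > 0. By the sharp Poincaré inequality on H^1_0 of an interval of length L, ∫(u')² ≥ (π/L)²∫u² with equality for the first sine mode sin(π(x−x₀)/L) (x₀ the left endpoint), so the inequality holds for all u iff (1−α)(π/L)² ≥ α − c, i.e. α ≤ ((π/L)² + c)/((π/L)² + 1) = (1 + c(L/π)²)/(1 + (L/π)²). (Direct route, valid since c ≤ 0: Poincaré gives c∫u² ≥ c(L/π)²∫(u')², so a(u,u) ≥ (1 + c(L/π)²)∫(u')², while ||u||_{H^1}² ≤ (1 + (L/π)²)∫(u')²; dividing yields the same α.) With (π/L)² = 4*π^2/49 and c = -1/2, the largest admissible constant is α = ((π/L)² + c)/((π/L)² + 1).
Simplifying, α = (-49 + 8*π^2)/(2*(4*π^2 + 49)).


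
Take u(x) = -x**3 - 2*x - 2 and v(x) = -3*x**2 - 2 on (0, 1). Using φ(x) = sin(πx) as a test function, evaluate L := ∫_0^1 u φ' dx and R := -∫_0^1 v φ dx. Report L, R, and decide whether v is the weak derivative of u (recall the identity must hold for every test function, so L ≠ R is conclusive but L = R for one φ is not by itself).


LHS = -12/π^3 + 7/π, RHS = -12/π^3 + 7/π. Yes, v = u' weakly.

u(x) = -x**3 - 2*x - 2, classical derivative u'(x) = -3*x**2 - 2.
φ(x) = sin(πx), so φ'(x) = π*cos(π*x).
Note φ(0) = φ(1) = 0, so the boundary term u·φ vanishes.
LHS = ∫_0^1 u(x) φ'(x) dx = ∫_0^1 (-π*x^3*cos(π*x) - 2*π*x*cos(π*x) - 2*π*cos(π*x)) dx. Term by term:
  ∫_0^1 -2*π*cos(π*x) dx = 0;  ∫_0^1 -π*x^3*cos(π*x) dx = -12/π^3 + 3/π;  ∫_0^1 -2*π*x*cos(π*x) dx = 4/π.
Sum: 0 + -12/π^3 + 3/π + 4/π = -12/π^3 + 7/π.
So LHS = -12/π^3 + 7/π.
∫_0^1 v(x) φ(x) dx = ∫_0^1 (-3*x^2*sin(π*x) - 2*sin(π*x)) dx. Term by term:
  ∫_0^1 -2*sin(π*x) dx = -4/π;  ∫_0^1 -3*x^2*sin(π*x) dx = -3/π + 12/π^3.
Sum: -4/π + -3/π + 12/π^3 = -7/π + 12/π^3.
So RHS = -∫_0^1 v(x) φ(x) dx = -12/π^3 + 7/π.
LHS = RHS, so the identity holds for this test φ.
Moreover u is smooth here and v(x) = u'(x) = -3*x**2 - 2 pointwise, so the identity holds for every test function. Hence v is the weak derivative of u.


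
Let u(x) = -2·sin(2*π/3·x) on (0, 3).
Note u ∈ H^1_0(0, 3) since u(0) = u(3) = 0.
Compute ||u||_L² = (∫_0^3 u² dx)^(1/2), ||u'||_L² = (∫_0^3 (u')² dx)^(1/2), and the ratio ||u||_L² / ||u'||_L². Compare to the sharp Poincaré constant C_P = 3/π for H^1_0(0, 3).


||u||_L² / ||u'||_L² = 3/(2*π) < C_P = 3/π.

u(x) = -2·sin(2*π/3·x), so u'(x) = -4*π*cos(2*π*x/3)/3.
Writing u(x) = A·sin(kπx/L) with A = -2 and k = 2, use ∫_0^L sin²(kπx/L) dx = L/2 and ∫_0^L cos²(kπx/L) dx = L/2.
u² = 4·sin²(2*π/3·x) and (u')² = 16*π^2/9·cos²(2*π/3·x), and each of sin², cos² integrates to L/2 = 3/2 over (0, 3).
∫_0^3 u² dx = 6, so ||u||_L² = sqrt(6).
∫_0^3 (u')² dx = 8*π^2/3, so ||u'||_L² = 2*sqrt(6)*π/3.
Ratio ||u||_L² / ||u'||_L² = 3/(2*π).
Sharp Poincaré constant on H^1_0(0, 3) is C_P = L/π = 3/π, achieved by sin(π/3·x).
This is the k = 2 harmonic; the ratio L/(kπ) is strictly less than C_P = L/π, consistent with the sharp inequality ||u||_L² ≤ C_P ||u'||_L².


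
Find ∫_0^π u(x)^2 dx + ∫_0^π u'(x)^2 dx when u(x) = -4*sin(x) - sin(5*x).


||u||_{H^1(0,π)}^2 = 29*π

u'(x) = -4*cos(x) - 5*cos(5*x).
Expand u² and (u')² and integrate term by term on (0, π), using: for integers n ≥ 1, ∫_0^π sin²(nx) dx = ∫_0^π cos²(nx) dx = π/2; for n ≠ n', ∫_0^π sin(nx)sin(n'x) dx = ∫_0^π cos(nx)cos(n'x) dx = 0; and by product-to-sum, ∫_0^π sin(nx)cos(n'x) dx = ½∫_0^π [sin((n+n')x) + sin((n−n')x)] dx, which is 0 when n+n' is even and 2n/(n²−n'²) when n+n' is odd (it need not vanish on (0, π)).
  u² squared terms: (-1)²·∫sin(5x)² dx = 1·π/2 = π/2;  (-4)²·∫sin(x)² dx = 16·π/2 = 8*π.
  u² cross terms: 2·(-1)·(-4)·∫sin(5x)·sin(x) dx = 8·(0) = 0.
  So ∫_0^π u² dx = π/2 + 8*π + 0 = 17*π/2.
  (u')² squared terms: (-5)²·∫cos(5x)² dx = 25·π/2 = 25*π/2;  (-4)²·∫cos(x)² dx = 16·π/2 = 8*π.
  (u')² cross terms: 2·(-5)·(-4)·∫cos(5x)·cos(x) dx = 40·(0) = 0.
  So ∫_0^π (u')² dx = 25*π/2 + 8*π + 0 = 41*π/2.
||u||_{H^1}^2 = (17*π/2) + (41*π/2) = 29*π.


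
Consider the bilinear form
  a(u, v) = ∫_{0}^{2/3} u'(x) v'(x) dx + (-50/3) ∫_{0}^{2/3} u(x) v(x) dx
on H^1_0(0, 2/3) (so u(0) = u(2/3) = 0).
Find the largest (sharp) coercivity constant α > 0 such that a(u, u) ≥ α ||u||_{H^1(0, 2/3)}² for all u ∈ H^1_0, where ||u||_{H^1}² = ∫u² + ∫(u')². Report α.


α = (-200 + 27*π^2)/(3*(4 + 9*π^2))

Coercivity of a(·,·) on H^1_0(0, 2/3) means a(u, u) ≥ α ||u||_{H^1}² for every u ∈ H^1_0.
The interval has length L = 2/3, and Poincaré/coercivity depend only on L. Here a(u, u) = ∫(u')² + (-50/3)·∫u².
Here c = -50/3 < 0 with |c| < (π/L)² = 9*π^2/4, so coercivity still holds. The condition a(u,u) ≥ α||u||_{H^1}² reads (1−α)∫(u')² ≥ (α−c)∫u². Any admissible α is ≤ 1 (rapidly oscillating u have ∫u²/∫(u')² → 0), and α = 1 would force 0 ≥ (1−c)∫u², impossible since c < 1; so 1−α > 0. By the sharp Poincaré inequality on H^1_0 of an interval of length L, ∫(u')² ≥ (π/L)²∫u² with equality for the first sine mode sin(π(x−x₀)/L) (x₀ the left endpoint), so the inequality holds for all u iff (1−α)(π/L)² ≥ α − c, i.e. α ≤ ((π/L)² + c)/((π/L)² + 1) = (1 + c(L/π)²)/(1 + (L/π)²). (Direct route, valid since c ≤ 0: Poincaré gives c∫u² ≥ c(L/π)²∫(u')², so a(u,u) ≥ (1 + c(L/π)²)∫(u')², while ||u||_{H^1}² ≤ (1 + (L/π)²)∫(u')²; dividing yields the same α.) With (π/L)² = 9*π^2/4 and c = -50/3, the largest admissible constant is α = ((π/L)² + c)/((π/L)² + 1).
Simplifying, α = (-200 + 27*π^2)/(3*(4 + 9*π^2)).


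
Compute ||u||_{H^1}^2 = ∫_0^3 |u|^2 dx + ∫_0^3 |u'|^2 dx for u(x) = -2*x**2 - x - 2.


||u||_{H^1}^2 = 2847/5

The H^1 norm (squared) on an interval (0, L) is
  ||u||_{H^1}^2 = ∫_0^L u(x)^2 dx + ∫_0^L u'(x)^2 dx.
Compute u'(x) = -4*x - 1.
Then u(x)^2 = 4*x**4 + 4*x**3 + 9*x**2 + 4*x + 4 and u'(x)^2 = 16*x**2 + 8*x + 1.
Integrate each monomial from 0 to 3 using ∫_0^3 c·x^n dx = c·3^(n+1)/(n+1):
  ∫_0^3 u(x)^2 dx = ∫_0^3 (4*x^4 + 4*x^3 + 9*x^2 + 4*x + 4) dx. Term by term:
    ∫_0^3 4*x^4 dx = 972/5;  ∫_0^3 4*x^3 dx = 81;  ∫_0^3 9*x^2 dx = 81;
    ∫_0^3 4*x dx = 18;  ∫_0^3 4 dx = 12.
  Sum: 972/5 + 81 + 81 + 18 + 12 = 1932/5.
  ∫_0^3 u'(x)^2 dx = ∫_0^3 (16*x^2 + 8*x + 1) dx. Term by term:
    ∫_0^3 16*x^2 dx = 144;  ∫_0^3 8*x dx = 36;  ∫_0^3 1 dx = 3.
  Sum: 144 + 36 + 3 = 183.
Adding: ||u||_{H^1}^2 = 1932/5 + 183 = 2847/5.


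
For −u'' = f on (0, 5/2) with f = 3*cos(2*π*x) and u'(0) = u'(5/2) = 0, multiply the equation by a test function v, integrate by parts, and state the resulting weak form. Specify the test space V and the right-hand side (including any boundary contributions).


V = H^1(0, 5/2) (no boundary constraint on v; u is determined up to an additive constant); weak form: ∫_0^5/2 u'v' dx = ∫_0^5/2 (3*cos(2*π*x)) v dx for all v ∈ V.

Multiply both sides by a test function v and integrate from 0 to 5/2:
  ∫_0^5/2 −u''(x) v(x) dx = ∫_0^5/2 f(x) v(x) dx.
Integrate the LHS by parts once:
  ∫_0^5/2 −u'' v dx = −[u'(x) v(x)]_0^5/2 + ∫_0^5/2 u'(x) v'(x) dx.
Thus ∫_0^5/2 u'(x) v'(x) dx = ∫_0^5/2 f(x) v(x) dx + [u'(x) v(x)]_0^5/2.
Choose V so that boundary terms are either known or forced to vanish.
u has homogeneous Neumann: u'(0) = u'(5/2) = 0. So [u' v]_0^5/2 = 0·v(5/2) − 0·v(0) = 0 for any v; take V = H^1(0, 5/2).
Weak formulation: find u (satisfying any essential BC) such that ∫_0^5/2 u'(x) v'(x) dx = ∫_0^5/2 f v dx for all v ∈ V (homogeneous Neumann, so boundary terms vanish).
Substituting f(x) = 3*cos(2*π*x), the right-hand side is ∫_0^5/2 (3*cos(2*π*x)) v dx.
Compatibility check (pure Neumann): taking v ≡ 1 ∈ V gives 0 = ∫_0^5/2 f dx + (0) − (0), i.e. ∫_0^5/2 f dx must equal u'(0) − u'(5/2) = 0. Indeed ∫_0^5/2 (3*cos(2*π*x)) dx = 0, so the data are compatible. The solution is then unique only up to an additive constant (fix it e.g. by requiring ∫_0^5/2 u dx = 0).


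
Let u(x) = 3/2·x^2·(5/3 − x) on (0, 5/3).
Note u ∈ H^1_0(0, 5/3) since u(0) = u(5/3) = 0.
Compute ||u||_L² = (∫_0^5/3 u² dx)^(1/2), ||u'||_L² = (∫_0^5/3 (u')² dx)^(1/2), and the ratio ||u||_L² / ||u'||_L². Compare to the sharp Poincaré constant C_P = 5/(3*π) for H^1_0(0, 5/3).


||u||_L² / ||u'||_L² = 5*sqrt(14)/42 < C_P = 5/(3*π).

u(x) = 3/2·x^2·(5/3 − x), so u'(x) = x*(10 - 9*x)/2.
u(x) = 3/2·x^2·(5/3 − x) vanishes at x = 0 and x = 5/3, so u ∈ H^1_0(0, 5/3). Differentiate via the product rule and integrate the resulting polynomials term by term.
  ∫_0^5/3 u² dx = ∫_0^5/3 (9*x^6/4 - 15*x^5/2 + 25*x^4/4) dx. Term by term:
    ∫_0^5/3 9*x^6/4 dx = 78125/6804;  ∫_0^5/3 -15*x^5/2 dx = -78125/2916;  ∫_0^5/3 25*x^4/4 dx = 15625/972.
  Sum: 78125/6804 − 78125/2916 + 15625/972 = 15625/20412.
  ∫_0^5/3 (u')² dx = ∫_0^5/3 (81*x^4/4 - 45*x^3 + 25*x^2) dx. Term by term:
    ∫_0^5/3 81*x^4/4 dx = 625/12;  ∫_0^5/3 -45*x^3 dx = -3125/36;  ∫_0^5/3 25*x^2 dx = 3125/81.
  Sum: 625/12 − 3125/36 + 3125/81 = 625/162.
∫_0^5/3 u² dx = 15625/20412, so ||u||_L² = 125*sqrt(7)/378.
∫_0^5/3 (u')² dx = 625/162, so ||u'||_L² = 25*sqrt(2)/18.
Ratio ||u||_L² / ||u'||_L² = 5*sqrt(14)/42.
Sharp Poincaré constant on H^1_0(0, 5/3) is C_P = L/π = 5/(3*π), achieved by sin(3*π/5·x).
A polynomial bump cannot attain the sharp Poincaré constant (only the first sine eigenfunction does), so the ratio is strictly less than C_P, consistent with ||u||_L² ≤ C_P ||u'||_L².
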